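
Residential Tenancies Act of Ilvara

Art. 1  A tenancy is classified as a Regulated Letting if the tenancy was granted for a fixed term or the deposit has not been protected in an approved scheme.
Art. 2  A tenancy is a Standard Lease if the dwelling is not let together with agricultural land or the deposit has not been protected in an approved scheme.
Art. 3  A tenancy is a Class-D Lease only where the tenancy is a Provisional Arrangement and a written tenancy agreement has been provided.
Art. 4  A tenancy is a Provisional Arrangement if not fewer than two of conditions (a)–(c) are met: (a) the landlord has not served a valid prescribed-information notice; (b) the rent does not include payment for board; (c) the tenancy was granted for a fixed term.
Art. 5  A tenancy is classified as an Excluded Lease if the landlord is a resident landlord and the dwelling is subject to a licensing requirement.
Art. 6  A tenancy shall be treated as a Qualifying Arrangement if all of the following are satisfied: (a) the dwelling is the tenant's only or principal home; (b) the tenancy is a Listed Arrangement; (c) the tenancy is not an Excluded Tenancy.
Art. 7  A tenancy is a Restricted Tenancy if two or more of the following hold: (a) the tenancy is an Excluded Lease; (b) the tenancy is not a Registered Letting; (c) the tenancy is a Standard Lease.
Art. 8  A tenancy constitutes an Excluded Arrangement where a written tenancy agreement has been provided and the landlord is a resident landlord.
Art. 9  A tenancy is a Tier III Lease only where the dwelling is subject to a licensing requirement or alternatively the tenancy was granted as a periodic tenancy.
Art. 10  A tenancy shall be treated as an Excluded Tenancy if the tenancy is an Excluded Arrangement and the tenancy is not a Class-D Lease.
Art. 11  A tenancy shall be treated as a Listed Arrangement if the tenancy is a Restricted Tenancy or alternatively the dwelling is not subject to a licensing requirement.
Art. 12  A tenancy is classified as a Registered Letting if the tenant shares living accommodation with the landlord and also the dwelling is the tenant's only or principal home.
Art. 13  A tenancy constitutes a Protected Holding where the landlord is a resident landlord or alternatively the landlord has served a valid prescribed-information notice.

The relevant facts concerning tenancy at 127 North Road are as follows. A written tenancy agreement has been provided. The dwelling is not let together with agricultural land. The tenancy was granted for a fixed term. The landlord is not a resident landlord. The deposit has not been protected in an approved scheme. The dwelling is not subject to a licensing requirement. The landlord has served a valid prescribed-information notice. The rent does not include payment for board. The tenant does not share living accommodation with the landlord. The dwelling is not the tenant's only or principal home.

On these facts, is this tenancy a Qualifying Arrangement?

Under article 5: the landlord is a resident landlord? no; and the dwelling is subject to a licensing requirement? no. So the tenancy is not an Excluded Lease.
Under article 12: the tenant shares living accommodation with the landlord? no; and the dwelling is the tenant's only or principal home? no. So the tenancy is not a Registered Letting.
Under article 2: the dwelling is not let together with agricultural land? yes; or the deposit has not been protected in an approved scheme? yes. So the tenancy is a Standard Lease.
Under article 7: Excluded Lease (article 5)? no; not a Registered Letting (article 12)? yes; Standard Lease (article 2)? yes — 2 of 3 hold (need ≥2) → satisfied.
Under article 11: Restricted Tenancy (article 7)? yes; or the dwelling is not subject to a licensing requirement? yes. So the tenancy is a Listed Arrangement.
Under article 8: a written tenancy agreement has been provided? yes; and the landlord is a resident landlord? no. So the tenancy is not an Excluded Arrangement.
Under article 4: the landlord has not served a valid prescribed-information notice? no; the rent does not include payment for board? yes; the tenancy was granted for a fixed term? yes — 2 of 3 hold (need ≥2) → satisfied.
Under article 3: Provisional Arrangement (article 4)? yes; and a written tenancy agreement has been provided? yes. So the tenancy is a Class-D Lease.
Under article 10: Excluded Arrangement (article 8)? no; and not a Class-D Lease (article 3)? no. So the tenancy is not an Excluded Tenancy.
Under article 6: the dwelling is the tenant's only or principal home? no; and Listed Arrangement (article 11)? yes; and not an Excluded Tenancy (article 10)? yes. So the tenancy is not a Qualifying Arrangement.

No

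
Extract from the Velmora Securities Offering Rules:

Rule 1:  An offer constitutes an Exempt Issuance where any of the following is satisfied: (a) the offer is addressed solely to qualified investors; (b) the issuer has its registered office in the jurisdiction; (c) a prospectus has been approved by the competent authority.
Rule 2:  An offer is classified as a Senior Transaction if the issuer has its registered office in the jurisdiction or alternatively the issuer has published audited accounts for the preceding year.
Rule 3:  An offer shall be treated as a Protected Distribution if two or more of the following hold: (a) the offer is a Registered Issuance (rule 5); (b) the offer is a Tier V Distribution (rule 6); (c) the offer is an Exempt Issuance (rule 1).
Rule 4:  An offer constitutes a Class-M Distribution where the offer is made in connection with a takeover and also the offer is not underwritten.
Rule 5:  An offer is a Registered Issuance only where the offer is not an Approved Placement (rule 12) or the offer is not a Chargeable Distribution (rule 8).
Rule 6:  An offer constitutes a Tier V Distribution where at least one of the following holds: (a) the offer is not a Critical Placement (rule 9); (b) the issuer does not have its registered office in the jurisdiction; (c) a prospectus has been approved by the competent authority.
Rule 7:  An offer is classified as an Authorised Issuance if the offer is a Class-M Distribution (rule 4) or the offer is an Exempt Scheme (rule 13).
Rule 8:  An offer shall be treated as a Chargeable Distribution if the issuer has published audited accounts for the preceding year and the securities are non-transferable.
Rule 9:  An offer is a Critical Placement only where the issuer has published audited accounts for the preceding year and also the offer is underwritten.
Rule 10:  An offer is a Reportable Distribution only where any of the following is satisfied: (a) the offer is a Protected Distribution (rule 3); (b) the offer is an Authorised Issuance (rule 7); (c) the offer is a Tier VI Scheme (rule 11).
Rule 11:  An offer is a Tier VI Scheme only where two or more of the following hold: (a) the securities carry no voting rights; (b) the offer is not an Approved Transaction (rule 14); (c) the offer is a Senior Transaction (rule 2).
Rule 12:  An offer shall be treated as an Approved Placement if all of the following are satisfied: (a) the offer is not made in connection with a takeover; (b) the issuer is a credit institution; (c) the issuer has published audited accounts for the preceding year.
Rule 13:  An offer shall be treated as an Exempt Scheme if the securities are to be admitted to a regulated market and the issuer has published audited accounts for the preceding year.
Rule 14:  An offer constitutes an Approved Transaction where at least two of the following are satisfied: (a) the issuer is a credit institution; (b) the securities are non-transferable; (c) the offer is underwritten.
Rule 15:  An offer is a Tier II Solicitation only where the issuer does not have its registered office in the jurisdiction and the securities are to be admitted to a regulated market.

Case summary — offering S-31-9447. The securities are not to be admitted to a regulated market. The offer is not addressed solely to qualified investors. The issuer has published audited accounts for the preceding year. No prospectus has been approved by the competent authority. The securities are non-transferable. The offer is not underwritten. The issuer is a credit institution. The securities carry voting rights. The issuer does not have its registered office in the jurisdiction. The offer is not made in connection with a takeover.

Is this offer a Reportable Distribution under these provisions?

No

rule 12 — Approved Placement: [the offer is not made in connection with a takeover? yes] AND [the issuer is a credit institution? yes] AND [the issuer has published audited accounts for the preceding year? yes] → satisfied.
rule 8 — Chargeable Distribution: [the issuer has published audited accounts for the preceding year? yes] AND [the securities are non-transferable? yes] → satisfied.
rule 5 — Registered Issuance: [not an Approved Placement (rule 12)? no] OR [not a Chargeable Distribution (rule 8)? no] → not satisfied.
rule 9 — Critical Placement: [the issuer has published audited accounts for the preceding year? yes] AND [the offer is underwritten? no] → not satisfied.
rule 6 — Tier V Distribution: [not a Critical Placement (rule 9)? yes] OR [the issuer does not have its registered office in the jurisdiction? yes] OR [a prospectus has been approved by the competent authority? no] → satisfied.
rule 1 — Exempt Issuance: [the offer is addressed solely to qualified investors? no] OR [the issuer has its registered office in the jurisdiction? no] OR [a prospectus has been approved by the competent authority? no] → not satisfied.
rule 3 — Protected Distribution: Registered Issuance (rule 5)? no; Tier V Distribution (rule 6)? yes; Exempt Issuance (rule 1)? no — 1 of 3 hold (need ≥2) → not satisfied.
rule 4 — Class-M Distribution: [the offer is made in connection with a takeover? no] AND [the offer is not underwritten? yes] → not satisfied.
rule 13 — Exempt Scheme: [the securities are to be admitted to a regulated market? no] AND [the issuer has published audited accounts for the preceding year? yes] → not satisfied.
rule 7 — Authorised Issuance: [Class-M Distribution (rule 4)? no] OR [Exempt Scheme (rule 13)? no] → not satisfied.
rule 14 — Approved Transaction: the issuer is a credit institution? yes; the securities are non-transferable? yes; the offer is underwritten? no — 2 of 3 hold (need ≥2) → satisfied.
rule 2 — Senior Transaction: [the issuer has its registered office in the jurisdiction? no] OR [the issuer has published audited accounts for the preceding year? yes] → satisfied.
rule 11 — Tier VI Scheme: the securities carry no voting rights? no; not an Approved Transaction (rule 14)? no; Senior Transaction (rule 2)? yes — 1 of 3 hold (need ≥2) → not satisfied.
rule 10 — Reportable Distribution: [Protected Distribution (rule 3)? no] OR [Authorised Issuance (rule 7)? no] OR [Tier VI Scheme (rule 11)? no] → not satisfied.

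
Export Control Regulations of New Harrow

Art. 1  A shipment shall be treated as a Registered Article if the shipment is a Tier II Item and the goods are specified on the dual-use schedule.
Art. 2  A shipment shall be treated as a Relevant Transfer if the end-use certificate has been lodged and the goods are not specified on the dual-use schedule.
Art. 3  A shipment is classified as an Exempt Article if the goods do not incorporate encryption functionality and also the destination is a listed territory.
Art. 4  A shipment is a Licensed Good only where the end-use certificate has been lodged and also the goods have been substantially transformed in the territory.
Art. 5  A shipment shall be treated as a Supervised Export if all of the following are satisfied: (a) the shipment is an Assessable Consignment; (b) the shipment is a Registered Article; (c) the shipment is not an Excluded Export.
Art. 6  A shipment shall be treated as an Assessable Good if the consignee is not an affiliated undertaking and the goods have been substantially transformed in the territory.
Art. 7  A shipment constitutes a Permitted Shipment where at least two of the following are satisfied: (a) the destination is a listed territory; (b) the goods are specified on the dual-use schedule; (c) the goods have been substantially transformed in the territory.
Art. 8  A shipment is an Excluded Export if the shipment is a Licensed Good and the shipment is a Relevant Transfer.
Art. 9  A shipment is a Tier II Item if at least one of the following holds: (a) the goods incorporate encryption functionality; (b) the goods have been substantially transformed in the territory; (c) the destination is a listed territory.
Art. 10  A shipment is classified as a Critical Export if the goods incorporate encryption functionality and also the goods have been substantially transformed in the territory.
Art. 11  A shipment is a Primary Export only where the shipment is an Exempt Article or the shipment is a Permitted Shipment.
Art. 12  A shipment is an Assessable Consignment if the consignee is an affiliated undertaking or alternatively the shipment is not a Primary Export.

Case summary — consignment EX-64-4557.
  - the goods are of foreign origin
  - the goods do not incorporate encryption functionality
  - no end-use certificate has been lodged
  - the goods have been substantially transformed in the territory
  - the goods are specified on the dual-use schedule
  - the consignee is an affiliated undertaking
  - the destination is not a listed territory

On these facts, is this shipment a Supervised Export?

Yes

article 3 — Exempt Article: [the goods do not incorporate encryption functionality? yes] AND [the destination is a listed territory? no] → not satisfied.
article 7 — Permitted Shipment: the destination is a listed territory? no; the goods are specified on the dual-use schedule? yes; the goods have been substantially transformed in the territory? yes — 2 of 3 hold (need ≥2) → satisfied.
article 11 — Primary Export: [Exempt Article (article 3)? no] OR [Permitted Shipment (article 7)? yes] → satisfied.
article 12 — Assessable Consignment: [the consignee is an affiliated undertaking? yes] OR [not a Primary Export (article 11)? no] → satisfied.
article 9 — Tier II Item: [the goods incorporate encryption functionality? no] OR [the goods have been substantially transformed in the territory? yes] OR [the destination is a listed territory? no] → satisfied.
article 1 — Registered Article: [Tier II Item (article 9)? yes] AND [the goods are specified on the dual-use schedule? yes] → satisfied.
article 4 — Licensed Good: [the end-use certificate has been lodged? no] AND [the goods have been substantially transformed in the territory? yes] → not satisfied.
article 2 — Relevant Transfer: [the end-use certificate has been lodged? no] AND [the goods are not specified on the dual-use schedule? no] → not satisfied.
article 8 — Excluded Export: [Licensed Good (article 4)? no] AND [Relevant Transfer (article 2)? no] → not satisfied.
article 5 — Supervised Export: [Assessable Consignment (article 12)? yes] AND [Registered Article (article 1)? yes] AND [not an Excluded Export (article 8)? yes] → satisfied.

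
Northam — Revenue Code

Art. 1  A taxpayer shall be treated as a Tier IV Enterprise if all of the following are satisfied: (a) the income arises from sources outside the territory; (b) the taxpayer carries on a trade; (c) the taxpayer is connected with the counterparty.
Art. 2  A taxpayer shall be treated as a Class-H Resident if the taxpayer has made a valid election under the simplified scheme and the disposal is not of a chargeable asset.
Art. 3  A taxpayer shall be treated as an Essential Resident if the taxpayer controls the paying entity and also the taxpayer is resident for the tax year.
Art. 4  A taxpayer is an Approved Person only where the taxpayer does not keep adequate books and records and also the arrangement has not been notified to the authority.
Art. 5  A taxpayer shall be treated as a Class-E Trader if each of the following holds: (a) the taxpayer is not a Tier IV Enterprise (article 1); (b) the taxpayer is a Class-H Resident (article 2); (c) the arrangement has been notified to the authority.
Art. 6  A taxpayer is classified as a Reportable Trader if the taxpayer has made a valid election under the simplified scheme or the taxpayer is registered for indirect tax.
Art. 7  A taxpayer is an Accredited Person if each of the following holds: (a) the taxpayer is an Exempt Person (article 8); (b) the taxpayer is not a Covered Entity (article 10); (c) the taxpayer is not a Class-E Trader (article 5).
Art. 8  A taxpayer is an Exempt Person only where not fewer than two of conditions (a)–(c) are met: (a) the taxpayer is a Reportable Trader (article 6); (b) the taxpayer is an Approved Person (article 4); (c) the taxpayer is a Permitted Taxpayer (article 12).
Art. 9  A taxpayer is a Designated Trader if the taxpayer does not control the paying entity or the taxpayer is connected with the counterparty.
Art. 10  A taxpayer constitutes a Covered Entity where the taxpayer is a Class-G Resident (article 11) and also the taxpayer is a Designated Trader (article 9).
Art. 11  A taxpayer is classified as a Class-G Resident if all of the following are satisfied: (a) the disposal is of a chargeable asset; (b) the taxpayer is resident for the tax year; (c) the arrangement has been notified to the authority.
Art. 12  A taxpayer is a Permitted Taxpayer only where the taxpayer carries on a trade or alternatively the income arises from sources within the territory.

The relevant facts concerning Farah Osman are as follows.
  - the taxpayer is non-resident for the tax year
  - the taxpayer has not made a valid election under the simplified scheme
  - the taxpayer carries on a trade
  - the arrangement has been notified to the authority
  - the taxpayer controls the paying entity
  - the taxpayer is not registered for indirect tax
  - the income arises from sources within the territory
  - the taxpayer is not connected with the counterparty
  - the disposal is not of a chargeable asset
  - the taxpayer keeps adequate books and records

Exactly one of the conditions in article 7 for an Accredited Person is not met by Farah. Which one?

Exempt Person

article 6 — Reportable Trader: [the taxpayer has made a valid election under the simplified scheme? no] OR [the taxpayer is registered for indirect tax? no] → not satisfied.
article 4 — Approved Person: [the taxpayer does not keep adequate books and records? no] AND [the arrangement has not been notified to the authority? no] → not satisfied.
article 12 — Permitted Taxpayer: [the taxpayer carries on a trade? yes] OR [the income arises from sources within the territory? yes] → satisfied.
article 8 — Exempt Person: Reportable Trader (article 6)? no; Approved Person (article 4)? no; Permitted Taxpayer (article 12)? yes — 1 of 3 hold (need ≥2) → not satisfied.
article 11 — Class-G Resident: [the disposal is of a chargeable asset? no] AND [the taxpayer is resident for the tax year? no] AND [the arrangement has been notified to the authority? yes] → not satisfied.
article 9 — Designated Trader: [the taxpayer does not control the paying entity? no] OR [the taxpayer is connected with the counterparty? no] → not satisfied.
article 10 — Covered Entity: [Class-G Resident (article 11)? no] AND [Designated Trader (article 9)? no] → not satisfied.
article 1 — Tier IV Enterprise: [the income arises from sources outside the territory? no] AND [the taxpayer carries on a trade? yes] AND [the taxpayer is connected with the counterparty? no] → not satisfied.
article 2 — Class-H Resident: [the taxpayer has made a valid election under the simplified scheme? no] AND [the disposal is not of a chargeable asset? yes] → not satisfied.
article 5 — Class-E Trader: [not a Tier IV Enterprise (article 1)? yes] AND [Class-H Resident (article 2)? no] AND [the arrangement has been notified to the authority? yes] → not satisfied.
article 7 — Accredited Person: [Exempt Person (article 8)? no] AND [not a Covered Entity (article 10)? yes] AND [not a Class-E Trader (article 5)? yes] → not satisfied.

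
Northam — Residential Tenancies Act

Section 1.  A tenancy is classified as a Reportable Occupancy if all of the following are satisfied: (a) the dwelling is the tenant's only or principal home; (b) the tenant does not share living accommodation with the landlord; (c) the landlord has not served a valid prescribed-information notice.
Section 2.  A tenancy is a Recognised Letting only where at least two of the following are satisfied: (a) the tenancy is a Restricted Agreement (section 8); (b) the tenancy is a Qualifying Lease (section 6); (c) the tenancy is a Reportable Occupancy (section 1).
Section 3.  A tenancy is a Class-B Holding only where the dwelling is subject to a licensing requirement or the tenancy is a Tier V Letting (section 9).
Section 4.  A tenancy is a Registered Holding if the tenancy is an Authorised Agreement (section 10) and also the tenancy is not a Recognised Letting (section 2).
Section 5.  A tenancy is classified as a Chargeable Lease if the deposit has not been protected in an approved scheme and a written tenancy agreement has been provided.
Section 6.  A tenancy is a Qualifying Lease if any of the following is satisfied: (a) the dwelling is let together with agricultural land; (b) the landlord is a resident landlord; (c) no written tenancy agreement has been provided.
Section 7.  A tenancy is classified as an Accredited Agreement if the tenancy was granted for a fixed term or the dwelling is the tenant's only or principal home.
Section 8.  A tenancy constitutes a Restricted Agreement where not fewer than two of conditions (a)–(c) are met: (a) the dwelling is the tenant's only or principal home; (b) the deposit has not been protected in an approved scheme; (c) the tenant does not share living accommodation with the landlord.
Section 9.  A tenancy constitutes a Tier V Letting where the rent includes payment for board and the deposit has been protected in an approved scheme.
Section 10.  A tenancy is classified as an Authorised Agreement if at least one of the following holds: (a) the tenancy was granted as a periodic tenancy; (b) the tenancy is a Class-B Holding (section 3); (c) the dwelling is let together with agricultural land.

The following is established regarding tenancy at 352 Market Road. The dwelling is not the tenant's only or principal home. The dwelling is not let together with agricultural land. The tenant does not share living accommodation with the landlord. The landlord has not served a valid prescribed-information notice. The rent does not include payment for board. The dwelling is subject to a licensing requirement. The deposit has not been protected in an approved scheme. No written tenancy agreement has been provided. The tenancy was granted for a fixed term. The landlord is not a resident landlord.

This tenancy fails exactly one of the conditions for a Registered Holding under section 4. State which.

section 9 — Tier V Letting: [the rent includes payment for board? no] AND [the deposit has been protected in an approved scheme? no] → not satisfied.
section 3 — Class-B Holding: [the dwelling is subject to a licensing requirement? yes] OR [Tier V Letting (section 9)? no] → satisfied.
section 10 — Authorised Agreement: [the tenancy was granted as a periodic tenancy? no] OR [Class-B Holding (section 3)? yes] OR [the dwelling is let together with agricultural land? no] → satisfied.
section 8 — Restricted Agreement: the dwelling is the tenant's only or principal home? no; the deposit has not been protected in an approved scheme? yes; the tenant does not share living accommodation with the landlord? yes — 2 of 3 hold (need ≥2) → satisfied.
section 6 — Qualifying Lease: [the dwelling is let together with agricultural land? no] OR [the landlord is a resident landlord? no] OR [no written tenancy agreement has been provided? yes] → satisfied.
section 1 — Reportable Occupancy: [the dwelling is the tenant's only or principal home? no] AND [the tenant does not share living accommodation with the landlord? yes] AND [the landlord has not served a valid prescribed-information notice? yes] → not satisfied.
section 2 — Recognised Letting: Restricted Agreement (section 8)? yes; Qualifying Lease (section 6)? yes; Reportable Occupancy (section 1)? no — 2 of 3 hold (need ≥2) → satisfied.
section 4 — Registered Holding: [Authorised Agreement (section 10)? yes] AND [not a Recognised Letting (section 2)? no] → not satisfied.

Recognised Letting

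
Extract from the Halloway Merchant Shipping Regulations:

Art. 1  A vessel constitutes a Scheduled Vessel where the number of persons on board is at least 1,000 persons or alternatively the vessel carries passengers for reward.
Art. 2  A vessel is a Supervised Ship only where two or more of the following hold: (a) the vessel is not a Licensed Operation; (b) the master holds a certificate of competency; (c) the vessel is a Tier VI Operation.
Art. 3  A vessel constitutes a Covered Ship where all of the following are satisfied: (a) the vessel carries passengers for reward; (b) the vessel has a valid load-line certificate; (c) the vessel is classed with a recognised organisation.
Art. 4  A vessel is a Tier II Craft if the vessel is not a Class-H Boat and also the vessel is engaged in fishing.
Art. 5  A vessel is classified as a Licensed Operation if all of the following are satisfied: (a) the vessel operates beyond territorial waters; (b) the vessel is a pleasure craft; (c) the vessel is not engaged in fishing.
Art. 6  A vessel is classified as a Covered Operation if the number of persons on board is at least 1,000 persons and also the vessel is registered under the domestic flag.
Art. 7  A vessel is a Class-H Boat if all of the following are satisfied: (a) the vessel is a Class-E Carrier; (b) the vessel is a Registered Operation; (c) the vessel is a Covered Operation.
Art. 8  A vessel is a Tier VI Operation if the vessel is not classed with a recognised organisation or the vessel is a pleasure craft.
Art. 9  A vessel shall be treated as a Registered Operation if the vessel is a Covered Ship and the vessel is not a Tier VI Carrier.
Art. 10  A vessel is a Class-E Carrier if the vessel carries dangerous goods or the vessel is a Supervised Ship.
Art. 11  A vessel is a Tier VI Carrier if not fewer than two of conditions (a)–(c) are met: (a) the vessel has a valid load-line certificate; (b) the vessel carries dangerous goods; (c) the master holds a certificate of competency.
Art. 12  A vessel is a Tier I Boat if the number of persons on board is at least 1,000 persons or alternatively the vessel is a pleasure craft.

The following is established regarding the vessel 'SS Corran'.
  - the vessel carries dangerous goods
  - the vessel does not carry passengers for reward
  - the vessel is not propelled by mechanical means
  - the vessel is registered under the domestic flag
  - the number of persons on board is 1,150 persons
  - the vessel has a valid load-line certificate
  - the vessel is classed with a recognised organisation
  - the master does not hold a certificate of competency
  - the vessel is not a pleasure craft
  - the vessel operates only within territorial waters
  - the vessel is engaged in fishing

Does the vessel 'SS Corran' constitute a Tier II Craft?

Yes

article 5 — Licensed Operation: [the vessel operates beyond territorial waters? no] AND [the vessel is a pleasure craft? no] AND [the vessel is not engaged in fishing? no] → not satisfied.
article 8 — Tier VI Operation: [the vessel is not classed with a recognised organisation? no] OR [the vessel is a pleasure craft? no] → not satisfied.
article 2 — Supervised Ship: not a Licensed Operation (article 5)? yes; the master holds a certificate of competency? no; Tier VI Operation (article 8)? no — 1 of 3 hold (need ≥2) → not satisfied.
article 10 — Class-E Carrier: [the vessel carries dangerous goods? yes] OR [Supervised Ship (article 2)? no] → satisfied.
article 3 — Covered Ship: [the vessel carries passengers for reward? no] AND [the vessel has a valid load-line certificate? yes] AND [the vessel is classed with a recognised organisation? yes] → not satisfied.
article 11 — Tier VI Carrier: the vessel has a valid load-line certificate? yes; the vessel carries dangerous goods? yes; the master holds a certificate of competency? no — 2 of 3 hold (need ≥2) → satisfied.
article 9 — Registered Operation: [Covered Ship (article 3)? no] AND [not a Tier VI Carrier (article 11)? no] → not satisfied.
article 6 — Covered Operation: [number of persons on board: 1,150 persons ≥ 1,000 persons? yes] AND [the vessel is registered under the domestic flag? yes] → satisfied.
article 7 — Class-H Boat: [Class-E Carrier (article 10)? yes] AND [Registered Operation (article 9)? no] AND [Covered Operation (article 6)? yes] → not satisfied.
article 4 — Tier II Craft: [not a Class-H Boat (article 7)? yes] AND [the vessel is engaged in fishing? yes] → satisfied.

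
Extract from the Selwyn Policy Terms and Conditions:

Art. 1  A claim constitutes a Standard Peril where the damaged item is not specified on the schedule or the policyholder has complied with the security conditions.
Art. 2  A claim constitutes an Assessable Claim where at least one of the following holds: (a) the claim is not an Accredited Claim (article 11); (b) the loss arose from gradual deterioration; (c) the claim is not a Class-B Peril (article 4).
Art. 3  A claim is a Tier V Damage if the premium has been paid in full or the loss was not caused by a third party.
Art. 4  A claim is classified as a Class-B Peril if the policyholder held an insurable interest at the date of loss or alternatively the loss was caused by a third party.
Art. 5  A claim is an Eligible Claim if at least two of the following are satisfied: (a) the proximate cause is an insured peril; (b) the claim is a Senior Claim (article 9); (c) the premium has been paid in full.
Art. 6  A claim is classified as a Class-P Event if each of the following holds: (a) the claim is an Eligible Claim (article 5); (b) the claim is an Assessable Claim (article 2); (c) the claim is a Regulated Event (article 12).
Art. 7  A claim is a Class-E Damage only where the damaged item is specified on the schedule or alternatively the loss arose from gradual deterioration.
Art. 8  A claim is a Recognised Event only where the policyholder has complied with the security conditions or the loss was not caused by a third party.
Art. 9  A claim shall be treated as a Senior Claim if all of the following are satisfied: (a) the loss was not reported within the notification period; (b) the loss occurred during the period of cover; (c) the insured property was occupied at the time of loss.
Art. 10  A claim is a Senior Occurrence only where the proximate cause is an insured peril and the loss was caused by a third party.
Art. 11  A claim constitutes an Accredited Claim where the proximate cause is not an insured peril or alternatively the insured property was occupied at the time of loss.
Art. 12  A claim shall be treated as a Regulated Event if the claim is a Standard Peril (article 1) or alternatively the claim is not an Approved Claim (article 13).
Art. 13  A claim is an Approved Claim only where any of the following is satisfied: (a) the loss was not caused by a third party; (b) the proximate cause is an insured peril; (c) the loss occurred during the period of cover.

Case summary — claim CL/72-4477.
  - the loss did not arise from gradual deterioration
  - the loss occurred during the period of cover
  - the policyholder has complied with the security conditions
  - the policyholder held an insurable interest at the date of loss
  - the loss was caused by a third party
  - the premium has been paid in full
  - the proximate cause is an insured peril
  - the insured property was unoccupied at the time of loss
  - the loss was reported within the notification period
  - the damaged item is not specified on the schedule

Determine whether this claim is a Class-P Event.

Under article 9: the loss was not reported within the notification period? no; and the loss occurred during the period of cover? yes; and the insured property was occupied at the time of loss? no. So the claim is not a Senior Claim.
Under article 5: the proximate cause is an insured peril? yes; Senior Claim (article 9)? no; the premium has been paid in full? yes — 2 of 3 hold (need ≥2) → satisfied.
Under article 11: the proximate cause is not an insured peril? no; or the insured property was occupied at the time of loss? no. So the claim is not an Accredited Claim.
Under article 4: the policyholder held an insurable interest at the date of loss? yes; or the loss was caused by a third party? yes. So the claim is a Class-B Peril.
Under article 2: not an Accredited Claim (article 11)? yes; or the loss arose from gradual deterioration? no; or not a Class-B Peril (article 4)? no. So the claim is an Assessable Claim.
Under article 1: the damaged item is not specified on the schedule? yes; or the policyholder has complied with the security conditions? yes. So the claim is a Standard Peril.
Under article 13: the loss was not caused by a third party? no; or the proximate cause is an insured peril? yes; or the loss occurred during the period of cover? yes. So the claim is an Approved Claim.
Under article 12: Standard Peril (article 1)? yes; or not an Approved Claim (article 13)? no. So the claim is a Regulated Event.
Under article 6: Eligible Claim (article 5)? yes; and Assessable Claim (article 2)? yes; and Regulated Event (article 12)? yes. So the claim is a Class-P Event.

Yes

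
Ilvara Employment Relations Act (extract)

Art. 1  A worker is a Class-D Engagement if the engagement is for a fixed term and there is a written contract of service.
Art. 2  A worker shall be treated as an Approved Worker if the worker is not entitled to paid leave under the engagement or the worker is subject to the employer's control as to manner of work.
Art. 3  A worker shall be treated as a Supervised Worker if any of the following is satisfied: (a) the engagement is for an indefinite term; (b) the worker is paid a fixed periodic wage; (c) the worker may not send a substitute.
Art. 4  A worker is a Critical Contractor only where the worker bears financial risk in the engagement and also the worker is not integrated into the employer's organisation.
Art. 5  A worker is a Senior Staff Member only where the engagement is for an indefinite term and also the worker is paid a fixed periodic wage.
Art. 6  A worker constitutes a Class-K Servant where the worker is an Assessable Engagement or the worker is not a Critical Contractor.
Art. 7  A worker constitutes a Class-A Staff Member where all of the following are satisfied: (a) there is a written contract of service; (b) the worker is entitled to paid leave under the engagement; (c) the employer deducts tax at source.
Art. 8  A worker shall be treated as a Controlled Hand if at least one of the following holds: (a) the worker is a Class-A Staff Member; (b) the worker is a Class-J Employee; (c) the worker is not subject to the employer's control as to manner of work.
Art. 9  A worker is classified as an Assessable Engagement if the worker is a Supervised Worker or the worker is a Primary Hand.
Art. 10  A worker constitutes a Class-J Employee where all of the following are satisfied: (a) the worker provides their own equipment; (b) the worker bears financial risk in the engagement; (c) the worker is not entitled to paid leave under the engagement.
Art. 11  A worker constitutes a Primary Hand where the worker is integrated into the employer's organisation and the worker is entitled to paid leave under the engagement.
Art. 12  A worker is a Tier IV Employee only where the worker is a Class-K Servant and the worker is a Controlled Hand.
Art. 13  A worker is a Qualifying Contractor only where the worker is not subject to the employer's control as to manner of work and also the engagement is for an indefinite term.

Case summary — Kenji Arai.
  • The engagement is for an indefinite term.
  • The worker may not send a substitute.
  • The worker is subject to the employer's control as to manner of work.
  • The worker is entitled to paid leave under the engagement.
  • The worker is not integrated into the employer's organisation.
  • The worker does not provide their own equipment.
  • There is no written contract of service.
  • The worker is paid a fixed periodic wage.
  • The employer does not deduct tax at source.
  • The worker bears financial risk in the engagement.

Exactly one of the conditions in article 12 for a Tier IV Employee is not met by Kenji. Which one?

Controlled Hand

article 3 — Supervised Worker: [the engagement is for an indefinite term? yes] OR [the worker is paid a fixed periodic wage? yes] OR [the worker may not send a substitute? yes] → satisfied.
article 11 — Primary Hand: [the worker is integrated into the employer's organisation? no] AND [the worker is entitled to paid leave under the engagement? yes] → not satisfied.
article 9 — Assessable Engagement: [Supervised Worker (article 3)? yes] OR [Primary Hand (article 11)? no] → satisfied.
article 4 — Critical Contractor: [the worker bears financial risk in the engagement? yes] AND [the worker is not integrated into the employer's organisation? yes] → satisfied.
article 6 — Class-K Servant: [Assessable Engagement (article 9)? yes] OR [not a Critical Contractor (article 4)? no] → satisfied.
article 7 — Class-A Staff Member: [there is a written contract of service? no] AND [the worker is entitled to paid leave under the engagement? yes] AND [the employer deducts tax at source? no] → not satisfied.
article 10 — Class-J Employee: [the worker provides their own equipment? no] AND [the worker bears financial risk in the engagement? yes] AND [the worker is not entitled to paid leave under the engagement? no] → not satisfied.
article 8 — Controlled Hand: [Class-A Staff Member (article 7)? no] OR [Class-J Employee (article 10)? no] OR [the worker is not subject to the employer's control as to manner of work? no] → not satisfied.
article 12 — Tier IV Employee: [Class-K Servant (article 6)? yes] AND [Controlled Hand (article 8)? no] → not satisfied.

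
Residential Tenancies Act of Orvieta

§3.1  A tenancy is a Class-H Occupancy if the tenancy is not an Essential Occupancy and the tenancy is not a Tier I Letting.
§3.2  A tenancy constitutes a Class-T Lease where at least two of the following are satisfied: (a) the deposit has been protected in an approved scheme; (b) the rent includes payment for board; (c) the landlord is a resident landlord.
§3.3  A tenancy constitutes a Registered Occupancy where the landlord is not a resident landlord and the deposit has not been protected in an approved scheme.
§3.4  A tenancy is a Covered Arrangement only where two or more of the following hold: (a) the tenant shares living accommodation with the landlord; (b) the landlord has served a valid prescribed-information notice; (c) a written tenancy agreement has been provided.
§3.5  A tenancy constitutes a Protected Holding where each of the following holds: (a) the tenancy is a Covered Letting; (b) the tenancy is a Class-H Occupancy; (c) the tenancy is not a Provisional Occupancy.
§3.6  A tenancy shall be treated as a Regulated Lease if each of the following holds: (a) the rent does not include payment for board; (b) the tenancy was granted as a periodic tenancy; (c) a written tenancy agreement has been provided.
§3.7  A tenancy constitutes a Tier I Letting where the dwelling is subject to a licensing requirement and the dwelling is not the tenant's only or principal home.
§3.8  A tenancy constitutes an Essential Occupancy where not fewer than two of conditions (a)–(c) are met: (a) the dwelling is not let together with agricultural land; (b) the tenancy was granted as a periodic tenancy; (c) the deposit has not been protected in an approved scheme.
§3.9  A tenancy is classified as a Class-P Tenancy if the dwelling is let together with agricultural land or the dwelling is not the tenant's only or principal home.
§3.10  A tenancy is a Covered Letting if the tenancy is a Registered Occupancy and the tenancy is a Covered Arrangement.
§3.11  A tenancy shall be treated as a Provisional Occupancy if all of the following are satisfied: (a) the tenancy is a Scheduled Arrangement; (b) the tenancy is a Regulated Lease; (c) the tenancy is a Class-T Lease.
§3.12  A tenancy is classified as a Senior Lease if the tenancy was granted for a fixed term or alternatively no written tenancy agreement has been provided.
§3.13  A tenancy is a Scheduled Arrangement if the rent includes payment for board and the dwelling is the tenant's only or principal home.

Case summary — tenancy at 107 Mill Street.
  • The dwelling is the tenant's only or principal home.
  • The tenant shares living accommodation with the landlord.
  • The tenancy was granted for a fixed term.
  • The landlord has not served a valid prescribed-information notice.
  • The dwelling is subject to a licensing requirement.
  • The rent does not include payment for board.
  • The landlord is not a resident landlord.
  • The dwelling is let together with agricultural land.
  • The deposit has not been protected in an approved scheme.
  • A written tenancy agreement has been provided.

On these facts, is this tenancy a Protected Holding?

§3.3 — Registered Occupancy: [the landlord is not a resident landlord? yes] AND [the deposit has not been protected in an approved scheme? yes] → satisfied.
§3.4 — Covered Arrangement: the tenant shares living accommodation with the landlord? yes; the landlord has served a valid prescribed-information notice? no; a written tenancy agreement has been provided? yes — 2 of 3 hold (need ≥2) → satisfied.
§3.10 — Covered Letting: [Registered Occupancy (§3.3)? yes] AND [Covered Arrangement (§3.4)? yes] → satisfied.
§3.8 — Essential Occupancy: the dwelling is not let together with agricultural land? no; the tenancy was granted as a periodic tenancy? no; the deposit has not been protected in an approved scheme? yes — 1 of 3 hold (need ≥2) → not satisfied.
§3.7 — Tier I Letting: [the dwelling is subject to a licensing requirement? yes] AND [the dwelling is not the tenant's only or principal home? no] → not satisfied.
§3.1 — Class-H Occupancy: [not an Essential Occupancy (§3.8)? yes] AND [not a Tier I Letting (§3.7)? yes] → satisfied.
§3.13 — Scheduled Arrangement: [the rent includes payment for board? no] AND [the dwelling is the tenant's only or principal home? yes] → not satisfied.
§3.6 — Regulated Lease: [the rent does not include payment for board? yes] AND [the tenancy was granted as a periodic tenancy? no] AND [a written tenancy agreement has been provided? yes] → not satisfied.
§3.2 — Class-T Lease: the deposit has been protected in an approved scheme? no; the rent includes payment for board? no; the landlord is a resident landlord? no — 0 of 3 hold (need ≥2) → not satisfied.
§3.11 — Provisional Occupancy: [Scheduled Arrangement (§3.13)? no] AND [Regulated Lease (§3.6)? no] AND [Class-T Lease (§3.2)? no] → not satisfied.
§3.5 — Protected Holding: [Covered Letting (§3.10)? yes] AND [Class-H Occupancy (§3.1)? yes] AND [not a Provisional Occupancy (§3.11)? yes] → satisfied.

Yes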